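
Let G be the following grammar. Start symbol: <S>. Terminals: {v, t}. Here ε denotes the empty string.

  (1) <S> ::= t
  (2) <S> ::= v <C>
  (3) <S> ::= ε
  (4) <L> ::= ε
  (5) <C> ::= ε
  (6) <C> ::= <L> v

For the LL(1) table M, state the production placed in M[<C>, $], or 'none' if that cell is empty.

FIRST(<S>) = {ε, t, v}
FIRST(<L>) = {ε}
FIRST(<C>) = {ε, v}  (via <L> v)
FOLLOW(<S>) includes $ since <S> is the start symbol.
FOLLOW(<S>): <S> appears on no right-hand side. Thus FOLLOW(<S>) = {$}.
FOLLOW(<C>): in <S>::=v <C>, the suffix after <C> is empty, so FOLLOW(<C>) ⊇ FOLLOW(<S>) = {$}. Thus FOLLOW(<C>) = {$}.
For <C> ::= ε: FIRST(ε) = {ε}, so it goes in M[<C>, t] for t ∈ {}; since ε ∈ FIRST, also for every t ∈ FOLLOW(<C>) = {$}.
For <C> ::= <L> v: FIRST(<L> v) = {v}, so it goes in M[<C>, t] for t ∈ {v}.

<C> ::= ε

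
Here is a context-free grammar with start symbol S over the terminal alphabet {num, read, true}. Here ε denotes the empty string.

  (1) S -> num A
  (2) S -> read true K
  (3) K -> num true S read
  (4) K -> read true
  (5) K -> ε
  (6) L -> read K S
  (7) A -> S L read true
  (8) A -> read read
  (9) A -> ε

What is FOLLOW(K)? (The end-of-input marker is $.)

{$, num, read}

FIRST(S): from S->num A we get {num}; from S->read true K we get {read}. So FIRST(S) = {num, read}.
FIRST(K): from K->num true S read we get {num}; from K->read true we get {read}; from K->ε we get {ε}. So FIRST(K) = {ε, num, read}.
FIRST(L): from L->read K S we get {read}. So FIRST(L) = {read}.
FIRST(A): from A->S L read true we get {num, read}; from A->read read we get {read}; from A->ε we get {ε}. So FIRST(A) = {ε, num, read}.
FOLLOW(S) includes $ since S is the start symbol.
FOLLOW(L): in A->S L read true, L is followed by read true with FIRST {read}. Thus FOLLOW(L) = {read}.
FOLLOW(S): in K->num true S read, S is followed by read with FIRST {read}; in L->read K S, the suffix after S is empty, so FOLLOW(S) ⊇ FOLLOW(L) = {read}; in A->S L read true, S is followed by L read true with FIRST {read}. Thus FOLLOW(S) = {$, read}.
FOLLOW(K): in S->read true K, the suffix after K is empty, so FOLLOW(K) ⊇ FOLLOW(S) = {$, read}; in L->read K S, K is followed by S with FIRST {num, read}. Thus FOLLOW(K) = {$, num, read}.
FOLLOW(A): in S->num A, the suffix after A is empty, so FOLLOW(A) ⊇ FOLLOW(S) = {$, read}. Thus FOLLOW(A) = {$, read}.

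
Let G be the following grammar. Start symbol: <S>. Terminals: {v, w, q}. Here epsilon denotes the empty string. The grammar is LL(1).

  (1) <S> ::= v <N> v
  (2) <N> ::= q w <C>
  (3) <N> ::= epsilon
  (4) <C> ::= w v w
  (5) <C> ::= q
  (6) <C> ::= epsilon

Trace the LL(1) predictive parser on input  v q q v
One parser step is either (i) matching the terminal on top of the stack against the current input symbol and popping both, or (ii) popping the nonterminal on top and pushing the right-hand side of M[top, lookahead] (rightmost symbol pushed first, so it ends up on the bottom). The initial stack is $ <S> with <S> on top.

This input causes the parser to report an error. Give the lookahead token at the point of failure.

q

step 1: stack=$ <S>  input=v q q v $  — expand <S> ::= v <N> v
step 2: stack=$ v <N> v  input=v q q v $  — match v
step 3: stack=$ v <N>  input=q q v $  — expand <N> ::= q w <C>
step 4: stack=$ v <C> w q  input=q q v $  — match q
step 5: stack=$ v <C> w  input=q v $  — error: top is terminal w but lookahead is q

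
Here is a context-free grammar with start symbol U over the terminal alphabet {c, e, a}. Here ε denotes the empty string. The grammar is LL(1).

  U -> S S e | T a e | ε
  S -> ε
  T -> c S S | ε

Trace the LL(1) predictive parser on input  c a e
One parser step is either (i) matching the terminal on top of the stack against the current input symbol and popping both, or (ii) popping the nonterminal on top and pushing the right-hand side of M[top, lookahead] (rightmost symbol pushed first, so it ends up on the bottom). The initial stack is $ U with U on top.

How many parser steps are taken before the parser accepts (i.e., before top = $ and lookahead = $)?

     Stack        Input    Action
  1  $ U          c a e $  expand U -> T a e
  2  $ e a T      c a e $  expand T -> c S S
  3  $ e a S S c  c a e $  match c
  4  $ e a S S    a e $    expand S -> ε
  5  $ e a S      a e $    expand S -> ε
  6  $ e a        a e $    match a
  7  $ e          e $      match e
Accept reached after 7 steps.

7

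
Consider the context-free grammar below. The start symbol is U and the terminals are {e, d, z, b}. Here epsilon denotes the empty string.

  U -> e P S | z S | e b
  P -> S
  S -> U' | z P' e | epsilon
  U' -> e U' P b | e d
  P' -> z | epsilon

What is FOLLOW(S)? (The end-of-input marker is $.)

FIRST(U): from U->e P S we get {e}; from U->z S we get {z}; from U->e b we get {e}. So FIRST(U) = {e, z}.
FIRST(U'): from U'->e U' P b we get {e}; from U'->e d we get {e}. So FIRST(U') = {e}.
FIRST(P'): from P'->z we get {z}; from P'->epsilon we get {epsilon}. So FIRST(P') = {epsilon, z}.
FIRST(S): from S->U' we get {e}; from S->z P' e we get {z}; from S->epsilon we get {epsilon}. So FIRST(S) = {epsilon, e, z}.
FIRST(P): from P->S we get {epsilon, e, z}. So FIRST(P) = {epsilon, e, z}.
FOLLOW(U) includes $ since U is the start symbol.
FOLLOW(U): U appears on no right-hand side. Thus FOLLOW(U) = {$}.
FOLLOW(P): in U->e P S, P is followed by S with FIRST {epsilon, e, z}; in U->e P S, the suffix after P is nullable, so FOLLOW(P) ⊇ FOLLOW(U) = {$}; in U'->e U' P b, P is followed by b with FIRST {b}. Thus FOLLOW(P) = {$, b, e, z}.
FOLLOW(S): in U->e P S, the suffix after S is empty, so FOLLOW(S) ⊇ FOLLOW(U) = {$}; in U->z S, the suffix after S is empty, so FOLLOW(S) ⊇ FOLLOW(U) = {$}; in P->S, the suffix after S is empty, so FOLLOW(S) ⊇ FOLLOW(P) = {$, b, e, z}. Thus FOLLOW(S) = {$, b, e, z}.
FOLLOW(U'): in S->U', the suffix after U' is empty, so FOLLOW(U') ⊇ FOLLOW(S) = {$, b, e, z}; in U'->e U' P b, U' is followed by P b with FIRST {b, e, z}. Thus FOLLOW(U') = {$, b, e, z}.
FOLLOW(P'): in S->z P' e, P' is followed by e with FIRST {e}. Thus FOLLOW(P') = {e}.

{$, b, e, z}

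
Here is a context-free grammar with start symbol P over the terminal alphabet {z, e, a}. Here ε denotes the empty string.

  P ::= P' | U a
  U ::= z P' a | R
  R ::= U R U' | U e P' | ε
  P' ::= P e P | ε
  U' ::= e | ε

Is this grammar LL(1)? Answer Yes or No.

FIRST(P) = {ε, a, e, z}
FIRST(U) = {ε, e, z}
FIRST(R) = {ε, e, z}
FIRST(P') = {ε, a, e, z}
FIRST(U') = {ε, e}
FOLLOW(P) = {$, a, e, z}
FOLLOW(U) = {a, e, z}
FOLLOW(R) = {a, e, z}
FOLLOW(P') = {$, a, e, z}
FOLLOW(U') = {a, e, z}
Cell M[P, a] receives both P ::= P' and P ::= U a — the grammar is not LL(1).

No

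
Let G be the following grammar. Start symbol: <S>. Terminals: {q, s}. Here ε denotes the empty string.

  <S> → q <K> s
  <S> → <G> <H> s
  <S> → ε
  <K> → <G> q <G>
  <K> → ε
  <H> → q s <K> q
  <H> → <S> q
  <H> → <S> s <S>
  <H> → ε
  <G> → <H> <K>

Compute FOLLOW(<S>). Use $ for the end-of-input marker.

FIRST(<S>): from <S>→q <K> s we get {q}; from <S>→<G> <H> s we get {q, s}; from <S>→ε we get {ε}. So FIRST(<S>) = {ε, q, s}.
FIRST(<H>): from <H>→q s <K> q we get {q}; from <H>→<S> q we get {q, s}; from <H>→<S> s <S> we get {q, s}; from <H>→ε we get {ε}. So FIRST(<H>) = {ε, q, s}.
FIRST(<K>): from <K>→<G> q <G> we get {q, s}; from <K>→ε we get {ε}. So FIRST(<K>) = {ε, q, s}.
FIRST(<G>): from <G>→<H> <K> we get {ε, q, s}. So FIRST(<G>) = {ε, q, s}.
FOLLOW(<S>) includes $ since <S> is the start symbol.
FOLLOW(<S>): in <H>→<S> q, <S> is followed by q with FIRST {q}; in <H>→<S> s <S> (occurrence 1), <S> is followed by s <S> with FIRST {s}; in <H>→<S> s <S> (occurrence 2), the suffix after <S> is empty, so FOLLOW(<S>) ⊇ FOLLOW(<H>) = {q, s}. Thus FOLLOW(<S>) = {$, q, s}.
FOLLOW(<K>): in <S>→q <K> s, <K> is followed by s with FIRST {s}; in <H>→q s <K> q, <K> is followed by q with FIRST {q}; in <G>→<H> <K>, the suffix after <K> is empty, so FOLLOW(<K>) ⊇ FOLLOW(<G>) = {q, s}. Thus FOLLOW(<K>) = {q, s}.
FOLLOW(<G>): in <S>→<G> <H> s, <G> is followed by <H> s with FIRST {q, s}; in <K>→<G> q <G> (occurrence 1), <G> is followed by q <G> with FIRST {q}; in <K>→<G> q <G> (occurrence 2), the suffix after <G> is empty, so FOLLOW(<G>) ⊇ FOLLOW(<K>) = {q, s}. Thus FOLLOW(<G>) = {q, s}.
FOLLOW(<H>): in <S>→<G> <H> s, <H> is followed by s with FIRST {s}; in <G>→<H> <K>, <H> is followed by <K> with FIRST {ε, q, s}; in <G>→<H> <K>, the suffix after <H> is nullable, so FOLLOW(<H>) ⊇ FOLLOW(<G>) = {q, s}. Thus FOLLOW(<H>) = {q, s}.

{$, q, s}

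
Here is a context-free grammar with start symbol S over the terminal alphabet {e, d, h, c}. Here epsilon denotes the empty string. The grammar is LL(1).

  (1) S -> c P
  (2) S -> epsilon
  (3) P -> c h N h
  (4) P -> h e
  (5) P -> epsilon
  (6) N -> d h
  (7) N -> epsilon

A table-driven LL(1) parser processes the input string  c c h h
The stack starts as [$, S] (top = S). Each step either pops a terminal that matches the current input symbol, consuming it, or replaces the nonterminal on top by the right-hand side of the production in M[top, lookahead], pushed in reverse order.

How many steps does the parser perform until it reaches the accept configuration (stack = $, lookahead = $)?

     Stack      Input      Action
  1  $ S        c c h h $  expand S -> c P
  2  $ P c      c c h h $  match c
  3  $ P        c h h $    expand P -> c h N h
  4  $ h N h c  c h h $    match c
  5  $ h N h    h h $      match h
  6  $ h N      h $        expand N -> epsilon
  7  $ h        h $        match h
Accept reached after 7 steps.

7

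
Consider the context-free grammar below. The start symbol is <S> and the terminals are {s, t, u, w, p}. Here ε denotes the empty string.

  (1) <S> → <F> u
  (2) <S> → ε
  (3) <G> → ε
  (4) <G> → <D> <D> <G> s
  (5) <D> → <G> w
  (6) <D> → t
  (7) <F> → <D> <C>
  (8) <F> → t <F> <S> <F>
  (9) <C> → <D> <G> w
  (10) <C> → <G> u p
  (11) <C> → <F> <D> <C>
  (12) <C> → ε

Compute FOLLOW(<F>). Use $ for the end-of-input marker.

{t, u, w}

FIRST(<S>) = {ε, t, w}  (via <F> u)
FIRST(<G>) = {ε, t, w}  (via <D> <D> <G> s)
FIRST(<D>) = {t, w}  (via <G> w)
FIRST(<F>) = {t, w}  (via <D> <C>)
FIRST(<C>) = {ε, t, u, w}  (via <D> <G> w, <G> u p, <F> <D> <C>)
FOLLOW(<S>) includes $ since <S> is the start symbol.
FOLLOW(<S>): in <F>→t <F> <S> <F>, <S> is followed by <F> with FIRST {t, w}. Thus FOLLOW(<S>) = {$, t, w}.
FOLLOW(<G>): in <G>→<D> <D> <G> s, <G> is followed by s with FIRST {s}; in <D>→<G> w, <G> is followed by w with FIRST {w}; in <C>→<D> <G> w, <G> is followed by w with FIRST {w}; in <C>→<G> u p, <G> is followed by u p with FIRST {u}. Thus FOLLOW(<G>) = {s, u, w}.
FOLLOW(<F>): in <S>→<F> u, <F> is followed by u with FIRST {u}; in <F>→t <F> <S> <F> (occurrence 1), <F> is followed by <S> <F> with FIRST {t, w}; in <F>→t <F> <S> <F> (occurrence 2), the suffix after <F> is empty (adds nothing new); in <C>→<F> <D> <C>, <F> is followed by <D> <C> with FIRST {t, w}. Thus FOLLOW(<F>) = {t, u, w}.
FOLLOW(<C>): in <F>→<D> <C>, the suffix after <C> is empty, so FOLLOW(<C>) ⊇ FOLLOW(<F>) = {t, u, w}; in <C>→<F> <D> <C>, the suffix after <C> is empty (adds nothing new). Thus FOLLOW(<C>) = {t, u, w}.
FOLLOW(<D>): in <G>→<D> <D> <G> s (occurrence 1), <D> is followed by <D> <G> s with FIRST {t, w}; in <G>→<D> <D> <G> s (occurrence 2), <D> is followed by <G> s with FIRST {s, t, w}; in <F>→<D> <C>, <D> is followed by <C> with FIRST {ε, t, u, w}; in <F>→<D> <C>, the suffix after <D> is nullable, so FOLLOW(<D>) ⊇ FOLLOW(<F>) = {t, u, w}; in <C>→<D> <G> w, <D> is followed by <G> w with FIRST {t, w}; in <C>→<F> <D> <C>, <D> is followed by <C> with FIRST {ε, t, u, w}; in <C>→<F> <D> <C>, the suffix after <D> is nullable, so FOLLOW(<D>) ⊇ FOLLOW(<C>) = {t, u, w}. Thus FOLLOW(<D>) = {s, t, u, w}.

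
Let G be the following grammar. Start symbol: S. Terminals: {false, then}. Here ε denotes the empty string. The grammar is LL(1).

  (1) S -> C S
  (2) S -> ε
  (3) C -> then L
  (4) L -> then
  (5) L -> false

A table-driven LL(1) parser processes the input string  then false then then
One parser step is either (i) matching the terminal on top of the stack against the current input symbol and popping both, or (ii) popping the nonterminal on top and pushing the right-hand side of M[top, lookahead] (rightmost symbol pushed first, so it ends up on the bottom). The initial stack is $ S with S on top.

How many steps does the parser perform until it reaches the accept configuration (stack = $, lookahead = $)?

step 1: stack=$ S  input=then false then then $  — expand S -> C S
step 2: stack=$ S C  input=then false then then $  — expand C -> then L
step 3: stack=$ S L then  input=then false then then $  — match then
step 4: stack=$ S L  input=false then then $  — expand L -> false
step 5: stack=$ S false  input=false then then $  — match false
step 6: stack=$ S  input=then then $  — expand S -> C S
step 7: stack=$ S C  input=then then $  — expand C -> then L
step 8: stack=$ S L then  input=then then $  — match then
step 9: stack=$ S L  input=then $  — expand L -> then
step 10: stack=$ S then  input=then $  — match then
step 11: stack=$ S  input=$  — expand S -> ε
Accept reached after 11 steps.

11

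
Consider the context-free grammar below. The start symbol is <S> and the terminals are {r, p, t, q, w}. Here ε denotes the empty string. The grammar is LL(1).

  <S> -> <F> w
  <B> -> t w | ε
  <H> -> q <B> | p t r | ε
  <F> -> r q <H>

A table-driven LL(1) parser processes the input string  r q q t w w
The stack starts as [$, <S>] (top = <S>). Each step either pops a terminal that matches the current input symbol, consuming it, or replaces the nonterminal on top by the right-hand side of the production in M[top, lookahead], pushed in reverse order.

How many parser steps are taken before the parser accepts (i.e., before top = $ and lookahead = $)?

10

      Stack        Input          Action
   1  $ <S>        r q q t w w $  expand <S> -> <F> w
   2  $ w <F>      r q q t w w $  expand <F> -> r q <H>
   3  $ w <H> q r  r q q t w w $  match r
   4  $ w <H> q    q q t w w $    match q
   5  $ w <H>      q t w w $      expand <H> -> q <B>
   6  $ w <B> q    q t w w $      match q
   7  $ w <B>      t w w $        expand <B> -> t w
   8  $ w w t      t w w $        match t
   9  $ w w        w w $          match w
  10  $ w          w $            match w
Accept reached after 10 steps.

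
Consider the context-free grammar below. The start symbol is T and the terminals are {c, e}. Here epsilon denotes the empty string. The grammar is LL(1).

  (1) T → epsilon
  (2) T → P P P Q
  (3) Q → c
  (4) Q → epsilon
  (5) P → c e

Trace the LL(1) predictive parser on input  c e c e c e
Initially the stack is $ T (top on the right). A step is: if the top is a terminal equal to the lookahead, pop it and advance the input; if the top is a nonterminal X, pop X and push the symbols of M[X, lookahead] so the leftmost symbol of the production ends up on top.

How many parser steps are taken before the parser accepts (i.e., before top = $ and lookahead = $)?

step 1: stack=$ T  input=c e c e c e $  — expand T → P P P Q
step 2: stack=$ Q P P P  input=c e c e c e $  — expand P → c e
step 3: stack=$ Q P P e c  input=c e c e c e $  — match c
step 4: stack=$ Q P P e  input=e c e c e $  — match e
step 5: stack=$ Q P P  input=c e c e $  — expand P → c e
step 6: stack=$ Q P e c  input=c e c e $  — match c
step 7: stack=$ Q P e  input=e c e $  — match e
step 8: stack=$ Q P  input=c e $  — expand P → c e
step 9: stack=$ Q e c  input=c e $  — match c
step 10: stack=$ Q e  input=e $  — match e
step 11: stack=$ Q  input=$  — expand Q → epsilon
Accept reached after 11 steps.

11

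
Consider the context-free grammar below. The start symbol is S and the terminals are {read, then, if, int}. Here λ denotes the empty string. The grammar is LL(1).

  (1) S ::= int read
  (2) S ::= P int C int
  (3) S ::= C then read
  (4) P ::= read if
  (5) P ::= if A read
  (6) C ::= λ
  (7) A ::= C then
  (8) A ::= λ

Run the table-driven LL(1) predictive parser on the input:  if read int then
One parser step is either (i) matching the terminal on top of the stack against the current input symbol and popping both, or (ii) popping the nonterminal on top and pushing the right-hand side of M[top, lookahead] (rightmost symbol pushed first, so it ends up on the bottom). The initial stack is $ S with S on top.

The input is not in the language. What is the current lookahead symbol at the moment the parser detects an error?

then

     Stack                  Input               Action
  1  $ S                    if read int then $  expand S ::= P int C int
  2  $ int C int P          if read int then $  expand P ::= if A read
  3  $ int C int read A if  if read int then $  match if
  4  $ int C int read A     read int then $     expand A ::= λ
  5  $ int C int read       read int then $     match read
  6  $ int C int            int then $          match int
  7  $ int C                then $              expand C ::= λ
  8  $ int                  then $              error: top is terminal int but lookahead is then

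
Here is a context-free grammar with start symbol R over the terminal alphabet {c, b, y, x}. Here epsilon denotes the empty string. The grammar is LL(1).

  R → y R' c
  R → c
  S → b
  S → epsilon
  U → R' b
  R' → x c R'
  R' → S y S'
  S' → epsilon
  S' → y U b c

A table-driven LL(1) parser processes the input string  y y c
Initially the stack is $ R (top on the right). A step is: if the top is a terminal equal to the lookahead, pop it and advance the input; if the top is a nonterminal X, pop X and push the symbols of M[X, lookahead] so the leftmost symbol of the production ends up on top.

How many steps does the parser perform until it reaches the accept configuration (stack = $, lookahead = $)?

step 1: stack=$ R  input=y y c $  — expand R → y R' c
step 2: stack=$ c R' y  input=y y c $  — match y
step 3: stack=$ c R'  input=y c $  — expand R' → S y S'
step 4: stack=$ c S' y S  input=y c $  — expand S → epsilon
step 5: stack=$ c S' y  input=y c $  — match y
step 6: stack=$ c S'  input=c $  — expand S' → epsilon
step 7: stack=$ c  input=c $  — match c
Accept reached after 7 steps.

7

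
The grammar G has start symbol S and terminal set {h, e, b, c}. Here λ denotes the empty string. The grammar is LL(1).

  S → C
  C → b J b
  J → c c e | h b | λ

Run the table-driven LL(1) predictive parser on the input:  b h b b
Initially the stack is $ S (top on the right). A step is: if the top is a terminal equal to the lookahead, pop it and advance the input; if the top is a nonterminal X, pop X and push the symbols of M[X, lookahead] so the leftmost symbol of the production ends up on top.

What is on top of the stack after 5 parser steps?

b

step 1: stack=$ S  input=b h b b $  — expand S → C
step 2: stack=$ C  input=b h b b $  — expand C → b J b
step 3: stack=$ b J b  input=b h b b $  — match b
step 4: stack=$ b J  input=h b b $  — expand J → h b
step 5: stack=$ b b h  input=h b b $  — match h
Stack after step 5: $ b b (top = b).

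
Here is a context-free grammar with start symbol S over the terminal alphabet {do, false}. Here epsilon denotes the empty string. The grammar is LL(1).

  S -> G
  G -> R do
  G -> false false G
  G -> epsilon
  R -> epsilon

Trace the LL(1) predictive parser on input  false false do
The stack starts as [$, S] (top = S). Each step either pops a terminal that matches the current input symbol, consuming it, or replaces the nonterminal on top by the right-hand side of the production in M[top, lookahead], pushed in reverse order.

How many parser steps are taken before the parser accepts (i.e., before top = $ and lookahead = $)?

     Stack            Input             Action
  1  $ S              false false do $  expand S -> G
  2  $ G              false false do $  expand G -> false false G
  3  $ G false false  false false do $  match false
  4  $ G false        false do $        match false
  5  $ G              do $              expand G -> R do
  6  $ do R           do $              expand R -> epsilon
  7  $ do             do $              match do
Accept reached after 7 steps.

7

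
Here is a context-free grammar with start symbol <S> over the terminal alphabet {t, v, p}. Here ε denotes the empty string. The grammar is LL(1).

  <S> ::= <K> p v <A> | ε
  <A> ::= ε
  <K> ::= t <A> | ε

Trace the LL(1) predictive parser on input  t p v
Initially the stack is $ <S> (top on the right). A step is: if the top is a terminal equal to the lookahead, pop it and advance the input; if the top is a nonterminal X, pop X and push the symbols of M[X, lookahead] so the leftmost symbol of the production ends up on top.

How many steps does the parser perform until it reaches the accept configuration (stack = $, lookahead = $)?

7

step 1: stack=$ <S>  input=t p v $  — expand <S> ::= <K> p v <A>
step 2: stack=$ <A> v p <K>  input=t p v $  — expand <K> ::= t <A>
step 3: stack=$ <A> v p <A> t  input=t p v $  — match t
step 4: stack=$ <A> v p <A>  input=p v $  — expand <A> ::= ε
step 5: stack=$ <A> v p  input=p v $  — match p
step 6: stack=$ <A> v  input=v $  — match v
step 7: stack=$ <A>  input=$  — expand <A> ::= ε
Accept reached after 7 steps.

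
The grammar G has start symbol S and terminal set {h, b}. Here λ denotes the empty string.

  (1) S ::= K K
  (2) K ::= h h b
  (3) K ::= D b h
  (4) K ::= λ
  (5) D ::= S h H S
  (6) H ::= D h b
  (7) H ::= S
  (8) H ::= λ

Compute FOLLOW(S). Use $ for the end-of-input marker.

FIRST(S) = {λ, h}  (via K K)
FIRST(D) = {h}  (via S h H S)
FIRST(K) = {λ, h}  (via D b h)
FIRST(H) = {λ, h}  (via D h b, S)
FOLLOW(S) includes $ since S is the start symbol.
FOLLOW(D): in K::=D b h, D is followed by b h with FIRST {b}; in H::=D h b, D is followed by h b with FIRST {h}. Thus FOLLOW(D) = {b, h}.
FOLLOW(H): in D::=S h H S, H is followed by S with FIRST {λ, h}; in D::=S h H S, the suffix after H is nullable, so FOLLOW(H) ⊇ FOLLOW(D) = {b, h}. Thus FOLLOW(H) = {b, h}.
FOLLOW(S): in D::=S h H S (occurrence 1), S is followed by h H S with FIRST {h}; in D::=S h H S (occurrence 2), the suffix after S is empty, so FOLLOW(S) ⊇ FOLLOW(D) = {b, h}; in H::=S, the suffix after S is empty, so FOLLOW(S) ⊇ FOLLOW(H) = {b, h}. Thus FOLLOW(S) = {$, b, h}.
FOLLOW(K): in S::=K K (occurrence 1), K is followed by K with FIRST {λ, h}; in S::=K K (occurrence 1), the suffix after K is nullable, so FOLLOW(K) ⊇ FOLLOW(S) = {$, b, h}; in S::=K K (occurrence 2), the suffix after K is empty, so FOLLOW(K) ⊇ FOLLOW(S) = {$, b, h}. Thus FOLLOW(K) = {$, b, h}.

{$, b, h}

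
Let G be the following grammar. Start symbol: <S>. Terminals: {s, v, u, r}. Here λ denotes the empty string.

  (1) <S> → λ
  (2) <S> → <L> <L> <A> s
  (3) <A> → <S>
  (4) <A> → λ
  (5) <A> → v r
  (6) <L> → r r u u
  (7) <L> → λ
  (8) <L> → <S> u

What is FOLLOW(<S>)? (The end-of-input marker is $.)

{$, s, u}

FIRST(<S>) = {λ, r, s, u, v}  (via <L> <L> <A> s)
FIRST(<A>) = {λ, r, s, u, v}  (via <S>)
FIRST(<L>) = {λ, r, s, u, v}  (via <S> u)
FOLLOW(<S>) includes $ since <S> is the start symbol.
FOLLOW(<A>): in <S>→<L> <L> <A> s, <A> is followed by s with FIRST {s}. Thus FOLLOW(<A>) = {s}.
FOLLOW(<S>): in <A>→<S>, the suffix after <S> is empty, so FOLLOW(<S>) ⊇ FOLLOW(<A>) = {s}; in <L>→<S> u, <S> is followed by u with FIRST {u}. Thus FOLLOW(<S>) = {$, s, u}.
FOLLOW(<L>): in <S>→<L> <L> <A> s (occurrence 1), <L> is followed by <L> <A> s with FIRST {r, s, u, v}; in <S>→<L> <L> <A> s (occurrence 2), <L> is followed by <A> s with FIRST {r, s, u, v}. Thus FOLLOW(<L>) = {r, s, u, v}.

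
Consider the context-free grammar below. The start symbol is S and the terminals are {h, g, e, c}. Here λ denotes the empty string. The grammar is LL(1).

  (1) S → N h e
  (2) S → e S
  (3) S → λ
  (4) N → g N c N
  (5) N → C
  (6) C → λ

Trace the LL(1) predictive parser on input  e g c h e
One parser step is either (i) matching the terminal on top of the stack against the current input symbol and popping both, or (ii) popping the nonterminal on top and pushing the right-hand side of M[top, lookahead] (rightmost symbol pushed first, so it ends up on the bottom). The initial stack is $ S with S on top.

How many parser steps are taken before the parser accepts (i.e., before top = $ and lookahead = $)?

12

      Stack          Input        Action
   1  $ S            e g c h e $  expand S → e S
   2  $ S e          e g c h e $  match e
   3  $ S            g c h e $    expand S → N h e
   4  $ e h N        g c h e $    expand N → g N c N
   5  $ e h N c N g  g c h e $    match g
   6  $ e h N c N    c h e $      expand N → C
   7  $ e h N c C    c h e $      expand C → λ
   8  $ e h N c      c h e $      match c
   9  $ e h N        h e $        expand N → C
  10  $ e h C        h e $        expand C → λ
  11  $ e h          h e $        match h
  12  $ e            e $          match e
Accept reached after 12 steps.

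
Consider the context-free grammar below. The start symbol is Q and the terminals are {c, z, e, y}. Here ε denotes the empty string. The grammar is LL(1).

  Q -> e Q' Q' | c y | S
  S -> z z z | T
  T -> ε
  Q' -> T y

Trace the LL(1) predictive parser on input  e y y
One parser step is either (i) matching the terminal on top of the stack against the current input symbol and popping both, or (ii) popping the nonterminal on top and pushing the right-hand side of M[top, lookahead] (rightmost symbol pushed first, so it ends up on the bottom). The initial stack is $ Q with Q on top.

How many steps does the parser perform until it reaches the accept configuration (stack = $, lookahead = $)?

8

     Stack      Input    Action
  1  $ Q        e y y $  expand Q -> e Q' Q'
  2  $ Q' Q' e  e y y $  match e
  3  $ Q' Q'    y y $    expand Q' -> T y
  4  $ Q' y T   y y $    expand T -> ε
  5  $ Q' y     y y $    match y
  6  $ Q'       y $      expand Q' -> T y
  7  $ y T      y $      expand T -> ε
  8  $ y        y $      match y
Accept reached after 8 steps.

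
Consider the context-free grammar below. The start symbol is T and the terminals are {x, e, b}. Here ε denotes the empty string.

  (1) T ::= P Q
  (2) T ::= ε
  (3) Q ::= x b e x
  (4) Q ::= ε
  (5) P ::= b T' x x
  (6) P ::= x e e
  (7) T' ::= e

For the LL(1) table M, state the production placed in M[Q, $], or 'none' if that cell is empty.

FIRST(Q): from Q::=x b e x we get {x}; from Q::=ε we get {ε}. So FIRST(Q) = {ε, x}.
FIRST(P): from P::=b T' x x we get {b}; from P::=x e e we get {x}. So FIRST(P) = {b, x}.
FIRST(T'): from T'::=e we get {e}. So FIRST(T') = {e}.
FIRST(T): from T::=P Q we get {b, x}; from T::=ε we get {ε}. So FIRST(T) = {ε, b, x}.
FOLLOW(T) includes $ since T is the start symbol.
FOLLOW(T): T appears on no right-hand side. Thus FOLLOW(T) = {$}.
FOLLOW(Q): in T::=P Q, the suffix after Q is empty, so FOLLOW(Q) ⊇ FOLLOW(T) = {$}. Thus FOLLOW(Q) = {$}.
For Q ::= x b e x: FIRST(x b e x) = {x}, so it goes in M[Q, t] for t ∈ {x}.
For Q ::= ε: FIRST(ε) = {ε}, so it goes in M[Q, t] for t ∈ {}; since ε ∈ FIRST, also for every t ∈ FOLLOW(Q) = {$}.

Q ::= ε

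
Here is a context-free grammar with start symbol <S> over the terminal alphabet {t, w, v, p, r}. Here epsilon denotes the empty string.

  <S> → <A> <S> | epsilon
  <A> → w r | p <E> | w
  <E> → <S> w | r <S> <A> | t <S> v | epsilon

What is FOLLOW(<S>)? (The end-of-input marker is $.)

{$, p, v, w}

FIRST(<A>): from <A>→w r we get {w}; from <A>→p <E> we get {p}; from <A>→w we get {w}. So FIRST(<A>) = {p, w}.
FIRST(<S>): from <S>→<A> <S> we get {p, w}; from <S>→epsilon we get {epsilon}. So FIRST(<S>) = {epsilon, p, w}.
FIRST(<E>): from <E>→<S> w we get {p, w}; from <E>→r <S> <A> we get {r}; from <E>→t <S> v we get {t}; from <E>→epsilon we get {epsilon}. So FIRST(<E>) = {epsilon, p, r, t, w}.
FOLLOW(<S>) includes $ since <S> is the start symbol.
FOLLOW(<S>): in <S>→<A> <S>, the suffix after <S> is empty (adds nothing new); in <E>→<S> w, <S> is followed by w with FIRST {w}; in <E>→r <S> <A>, <S> is followed by <A> with FIRST {p, w}; in <E>→t <S> v, <S> is followed by v with FIRST {v}. Thus FOLLOW(<S>) = {$, p, v, w}.
FOLLOW(<A>): in <S>→<A> <S>, <A> is followed by <S> with FIRST {epsilon, p, w}; in <S>→<A> <S>, the suffix after <A> is nullable, so FOLLOW(<A>) ⊇ FOLLOW(<S>) = {$, p, v, w}; in <E>→r <S> <A>, the suffix after <A> is empty, so FOLLOW(<A>) ⊇ FOLLOW(<E>) = {$, p, v, w}. Thus FOLLOW(<A>) = {$, p, v, w}.
FOLLOW(<E>): in <A>→p <E>, the suffix after <E> is empty, so FOLLOW(<E>) ⊇ FOLLOW(<A>) = {$, p, v, w}. Thus FOLLOW(<E>) = {$, p, v, w}.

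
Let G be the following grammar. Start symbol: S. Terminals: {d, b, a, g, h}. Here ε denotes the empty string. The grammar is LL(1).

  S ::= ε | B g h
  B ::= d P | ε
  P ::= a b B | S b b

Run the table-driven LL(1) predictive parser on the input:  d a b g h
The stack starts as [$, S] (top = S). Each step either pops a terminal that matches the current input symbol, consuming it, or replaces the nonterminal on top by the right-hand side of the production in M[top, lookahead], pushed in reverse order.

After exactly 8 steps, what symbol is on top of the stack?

h

step 1: stack=$ S  input=d a b g h $  — expand S ::= B g h
step 2: stack=$ h g B  input=d a b g h $  — expand B ::= d P
step 3: stack=$ h g P d  input=d a b g h $  — match d
step 4: stack=$ h g P  input=a b g h $  — expand P ::= a b B
step 5: stack=$ h g B b a  input=a b g h $  — match a
step 6: stack=$ h g B b  input=b g h $  — match b
step 7: stack=$ h g B  input=g h $  — expand B ::= ε
step 8: stack=$ h g  input=g h $  — match g
Stack after step 8: $ h (top = h).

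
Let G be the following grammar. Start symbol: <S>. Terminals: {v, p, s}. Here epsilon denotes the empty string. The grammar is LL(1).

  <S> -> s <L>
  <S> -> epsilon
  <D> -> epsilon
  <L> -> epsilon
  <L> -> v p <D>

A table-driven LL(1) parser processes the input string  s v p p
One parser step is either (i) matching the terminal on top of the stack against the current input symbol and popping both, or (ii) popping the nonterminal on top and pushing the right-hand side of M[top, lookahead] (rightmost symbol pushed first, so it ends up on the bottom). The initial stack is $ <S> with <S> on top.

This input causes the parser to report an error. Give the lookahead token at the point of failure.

     Stack      Input      Action
  1  $ <S>      s v p p $  expand <S> -> s <L>
  2  $ <L> s    s v p p $  match s
  3  $ <L>      v p p $    expand <L> -> v p <D>
  4  $ <D> p v  v p p $    match v
  5  $ <D> p    p p $      match p
  6  $ <D>      p $        error: M[<D>, p] is empty

p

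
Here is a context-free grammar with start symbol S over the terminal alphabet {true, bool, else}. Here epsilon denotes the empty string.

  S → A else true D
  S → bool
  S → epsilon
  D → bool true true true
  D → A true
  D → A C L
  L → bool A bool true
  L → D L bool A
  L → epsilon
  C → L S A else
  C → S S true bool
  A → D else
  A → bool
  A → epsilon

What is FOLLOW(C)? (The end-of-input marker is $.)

FIRST(S) = {epsilon, bool, else, true}  (via A else true D)
FIRST(D) = {bool, else, true}  (via A true, A C L)
FIRST(L) = {epsilon, bool, else, true}  (via D L bool A)
FIRST(A) = {epsilon, bool, else, true}  (via D else)
FIRST(C) = {bool, else, true}  (via L S A else, S S true bool)
FOLLOW(S) includes $ since S is the start symbol.
FOLLOW(S): in C→L S A else, S is followed by A else with FIRST {bool, else, true}; in C→S S true bool (occurrence 1), S is followed by S true bool with FIRST {bool, else, true}; in C→S S true bool (occurrence 2), S is followed by true bool with FIRST {true}. Thus FOLLOW(S) = {$, bool, else, true}.
FOLLOW(D): in S→A else true D, the suffix after D is empty, so FOLLOW(D) ⊇ FOLLOW(S) = {$, bool, else, true}; in L→D L bool A, D is followed by L bool A with FIRST {bool, else, true}; in A→D else, D is followed by else with FIRST {else}. Thus FOLLOW(D) = {$, bool, else, true}.
FOLLOW(L): in D→A C L, the suffix after L is empty, so FOLLOW(L) ⊇ FOLLOW(D) = {$, bool, else, true}; in L→D L bool A, L is followed by bool A with FIRST {bool}; in C→L S A else, L is followed by S A else with FIRST {bool, else, true}. Thus FOLLOW(L) = {$, bool, else, true}.
FOLLOW(C): in D→A C L, C is followed by L with FIRST {epsilon, bool, else, true}; in D→A C L, the suffix after C is nullable, so FOLLOW(C) ⊇ FOLLOW(D) = {$, bool, else, true}. Thus FOLLOW(C) = {$, bool, else, true}.
FOLLOW(A): in S→A else true D, A is followed by else true D with FIRST {else}; in D→A true, A is followed by true with FIRST {true}; in D→A C L, A is followed by C L with FIRST {bool, else, true}; in L→bool A bool true, A is followed by bool true with FIRST {bool}; in L→D L bool A, the suffix after A is empty, so FOLLOW(A) ⊇ FOLLOW(L) = {$, bool, else, true}; in C→L S A else, A is followed by else with FIRST {else}. Thus FOLLOW(A) = {$, bool, else, true}.

{$, bool, else, true}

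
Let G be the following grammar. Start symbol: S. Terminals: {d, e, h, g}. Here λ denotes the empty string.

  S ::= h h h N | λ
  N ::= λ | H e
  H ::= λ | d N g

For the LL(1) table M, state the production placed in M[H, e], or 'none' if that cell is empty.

FIRST(S) = {λ, h}
FIRST(H) = {λ, d}
FIRST(N) = {λ, d, e}  (via H e)
FOLLOW(S) includes $ since S is the start symbol.
FOLLOW(H): in N::=H e, H is followed by e with FIRST {e}. Thus FOLLOW(H) = {e}.
For H ::= λ: FIRST(λ) = {λ}, so it goes in M[H, t] for t ∈ {}; since λ ∈ FIRST, also for every t ∈ FOLLOW(H) = {e}.
For H ::= d N g: FIRST(d N g) = {d}, so it goes in M[H, t] for t ∈ {d}.

H ::= λ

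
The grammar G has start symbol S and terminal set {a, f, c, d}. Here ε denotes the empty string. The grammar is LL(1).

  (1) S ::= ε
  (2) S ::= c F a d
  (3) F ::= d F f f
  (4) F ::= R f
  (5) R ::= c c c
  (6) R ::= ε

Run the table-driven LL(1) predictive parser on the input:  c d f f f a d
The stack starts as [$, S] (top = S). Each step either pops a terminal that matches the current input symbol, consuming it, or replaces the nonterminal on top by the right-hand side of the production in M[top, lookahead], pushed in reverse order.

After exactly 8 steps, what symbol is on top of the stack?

step 1: stack=$ S  input=c d f f f a d $  — expand S ::= c F a d
step 2: stack=$ d a F c  input=c d f f f a d $  — match c
step 3: stack=$ d a F  input=d f f f a d $  — expand F ::= d F f f
step 4: stack=$ d a f f F d  input=d f f f a d $  — match d
step 5: stack=$ d a f f F  input=f f f a d $  — expand F ::= R f
step 6: stack=$ d a f f f R  input=f f f a d $  — expand R ::= ε
step 7: stack=$ d a f f f  input=f f f a d $  — match f
step 8: stack=$ d a f f  input=f f a d $  — match f
Stack after step 8: $ d a f (top = f).

f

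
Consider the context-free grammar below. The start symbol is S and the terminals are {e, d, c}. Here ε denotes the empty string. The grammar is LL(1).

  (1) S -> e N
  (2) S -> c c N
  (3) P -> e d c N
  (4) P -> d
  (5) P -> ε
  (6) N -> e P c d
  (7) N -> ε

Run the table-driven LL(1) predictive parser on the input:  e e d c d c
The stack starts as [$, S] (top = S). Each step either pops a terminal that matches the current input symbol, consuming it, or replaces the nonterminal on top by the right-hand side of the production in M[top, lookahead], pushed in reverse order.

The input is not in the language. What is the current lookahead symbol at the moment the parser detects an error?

c

step 1: stack=$ S  input=e e d c d c $  — expand S -> e N
step 2: stack=$ N e  input=e e d c d c $  — match e
step 3: stack=$ N  input=e d c d c $  — expand N -> e P c d
step 4: stack=$ d c P e  input=e d c d c $  — match e
step 5: stack=$ d c P  input=d c d c $  — expand P -> d
step 6: stack=$ d c d  input=d c d c $  — match d
step 7: stack=$ d c  input=c d c $  — match c
step 8: stack=$ d  input=d c $  — match d
step 9: stack=$  input=c $  — error: stack empty but input remains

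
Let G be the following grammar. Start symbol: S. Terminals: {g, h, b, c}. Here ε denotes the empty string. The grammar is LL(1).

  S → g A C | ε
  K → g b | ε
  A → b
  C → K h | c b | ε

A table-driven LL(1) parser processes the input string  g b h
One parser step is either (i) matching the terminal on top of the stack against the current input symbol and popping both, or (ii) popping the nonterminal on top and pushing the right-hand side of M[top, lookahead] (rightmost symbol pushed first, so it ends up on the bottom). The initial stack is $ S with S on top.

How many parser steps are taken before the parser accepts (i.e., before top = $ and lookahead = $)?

step 1: stack=$ S  input=g b h $  — expand S → g A C
step 2: stack=$ C A g  input=g b h $  — match g
step 3: stack=$ C A  input=b h $  — expand A → b
step 4: stack=$ C b  input=b h $  — match b
step 5: stack=$ C  input=h $  — expand C → K h
step 6: stack=$ h K  input=h $  — expand K → ε
step 7: stack=$ h  input=h $  — match h
Accept reached after 7 steps.

7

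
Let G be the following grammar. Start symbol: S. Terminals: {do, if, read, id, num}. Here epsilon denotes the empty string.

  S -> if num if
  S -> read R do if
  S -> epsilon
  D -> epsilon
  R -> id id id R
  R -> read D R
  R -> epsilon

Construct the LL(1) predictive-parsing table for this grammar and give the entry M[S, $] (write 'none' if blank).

S -> epsilon

FIRST(S): from S->if num if we get {if}; from S->read R do if we get {read}; from S->epsilon we get {epsilon}. So FIRST(S) = {epsilon, if, read}.
FIRST(D): from D->epsilon we get {epsilon}. So FIRST(D) = {epsilon}.
FIRST(R): from R->id id id R we get {id}; from R->read D R we get {read}; from R->epsilon we get {epsilon}. So FIRST(R) = {epsilon, id, read}.
FOLLOW(S) includes $ since S is the start symbol.
FOLLOW(S): S appears on no right-hand side. Thus FOLLOW(S) = {$}.
For S -> if num if: FIRST(if num if) = {if}, so it goes in M[S, t] for t ∈ {if}.
For S -> read R do if: FIRST(read R do if) = {read}, so it goes in M[S, t] for t ∈ {read}.
For S -> epsilon: FIRST(epsilon) = {epsilon}, so it goes in M[S, t] for t ∈ {}; since epsilon ∈ FIRST, also for every t ∈ FOLLOW(S) = {$}.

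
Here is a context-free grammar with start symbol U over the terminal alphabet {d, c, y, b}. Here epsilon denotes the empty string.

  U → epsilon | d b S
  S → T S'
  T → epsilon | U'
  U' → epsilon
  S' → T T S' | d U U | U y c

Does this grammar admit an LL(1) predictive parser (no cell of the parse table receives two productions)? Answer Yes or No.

No

FIRST(U) = {epsilon, d}
FIRST(S) = {d, y}
FIRST(T) = {epsilon}
FIRST(U') = {epsilon}
FIRST(S') = {d, y}
FOLLOW(U) = {$, d, y}
FOLLOW(S) = {$, d, y}
FOLLOW(T) = {d, y}
FOLLOW(U') = {d, y}
FOLLOW(S') = {$, d, y}
Cell M[S', d] receives both S' → T T S' and S' → d U U and S' → U y c — the grammar is not LL(1).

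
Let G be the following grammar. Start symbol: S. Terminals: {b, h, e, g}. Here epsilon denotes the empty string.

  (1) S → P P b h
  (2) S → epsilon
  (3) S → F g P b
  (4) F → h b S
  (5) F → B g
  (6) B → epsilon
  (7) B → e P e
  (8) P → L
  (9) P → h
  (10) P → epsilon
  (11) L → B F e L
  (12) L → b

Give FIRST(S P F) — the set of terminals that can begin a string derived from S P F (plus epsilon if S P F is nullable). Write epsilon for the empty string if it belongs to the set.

FIRST(B): from B→epsilon we get {epsilon}; from B→e P e we get {e}. So FIRST(B) = {epsilon, e}.
FIRST(F): from F→h b S we get {h}; from F→B g we get {e, g}. So FIRST(F) = {e, g, h}.
FIRST(L): from L→B F e L we get {e, g, h}; from L→b we get {b}. So FIRST(L) = {b, e, g, h}.
FIRST(P): from P→L we get {b, e, g, h}; from P→h we get {h}; from P→epsilon we get {epsilon}. So FIRST(P) = {epsilon, b, e, g, h}.
FIRST(S): from S→P P b h we get {b, e, g, h}; from S→epsilon we get {epsilon}; from S→F g P b we get {e, g, h}. So FIRST(S) = {epsilon, b, e, g, h}.
FIRST(S P F): take FIRST of each symbol in turn, carrying on past any symbol whose FIRST contains epsilon; result {b, e, g, h}.

{b, e, g, h}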